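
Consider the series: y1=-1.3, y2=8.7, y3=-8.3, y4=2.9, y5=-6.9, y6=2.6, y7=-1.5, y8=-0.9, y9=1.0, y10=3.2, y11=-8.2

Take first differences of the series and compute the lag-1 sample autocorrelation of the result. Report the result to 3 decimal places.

-0.738

First differences Δy: 10.0, -17.0, 11.2, -9.8, 9.5, -4.1, 0.6, 1.9, 2.2, -11.4
Mean of differences = -0.6900
Numerator Σ(Δy_t−Δȳ)(Δy_{t+1}−Δȳ) = -628.7011
Denominator Σ(Δy_t−Δȳ)² = 851.5490
r_1(Δy) = -628.7011 / 851.5490 = -0.738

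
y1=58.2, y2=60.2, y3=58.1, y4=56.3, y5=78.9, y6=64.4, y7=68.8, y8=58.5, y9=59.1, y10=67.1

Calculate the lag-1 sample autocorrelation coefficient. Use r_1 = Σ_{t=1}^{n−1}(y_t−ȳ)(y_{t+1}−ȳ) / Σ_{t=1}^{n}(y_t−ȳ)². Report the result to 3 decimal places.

Mean ȳ = (58.2 + 60.2 + 58.1 + 56.3 + 78.9 + 64.4 + 68.8 + 58.5 + 59.1 + 67.1)/10 = 62.9600
Numerator Σ_{t=1}^{9}(y_t−ȳ)(y_{t+1}−ȳ) = -40.6896
Denominator Σ(y_t−ȳ)² = 440.4440
r_1 = -40.6896 / 440.4440 = -0.092

-0.092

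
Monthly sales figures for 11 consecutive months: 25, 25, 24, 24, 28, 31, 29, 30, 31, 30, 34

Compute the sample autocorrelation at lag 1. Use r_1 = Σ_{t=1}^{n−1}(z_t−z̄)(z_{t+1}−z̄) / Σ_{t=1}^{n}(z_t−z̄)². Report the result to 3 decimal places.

0.588

Mean z̄ = (25 + 25 + 24 + 24 + 28 + 31 + 29 + 30 + 31 + 30 + 34)/11 = 28.2727
Numerator Σ_{t=1}^{10}(z_t−z̄)(z_{t+1}−z̄) = 65.9256
Denominator Σ(z_t−z̄)² = 112.1818
r_1 = 65.9256 / 112.1818 = 0.588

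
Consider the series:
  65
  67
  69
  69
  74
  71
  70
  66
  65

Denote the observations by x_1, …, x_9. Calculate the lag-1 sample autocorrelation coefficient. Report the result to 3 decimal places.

0.420

Mean x̄ = (65 + 67 + 69 + 69 + 74 + 71 + 70 + 66 + 65)/9 = 68.4444
Numerator Σ_{t=1}^{8}(x_t−x̄)(x_{t+1}−x̄) = 30.3580
Denominator Σ(x_t−x̄)² = 72.2222
r_1 = 30.3580 / 72.2222 = 0.420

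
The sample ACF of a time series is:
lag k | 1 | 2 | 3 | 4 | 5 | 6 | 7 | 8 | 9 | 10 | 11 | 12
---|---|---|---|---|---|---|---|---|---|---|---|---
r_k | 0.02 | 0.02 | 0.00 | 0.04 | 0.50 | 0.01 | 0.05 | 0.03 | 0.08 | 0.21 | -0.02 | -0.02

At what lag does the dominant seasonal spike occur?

The largest autocorrelation is r_5 = 0.50, with a weaker echo at lag 10 (0.21); the remaining lags stay at or below 0.08.
The dominant spike at lag 5 indicates a seasonal period of 5.

5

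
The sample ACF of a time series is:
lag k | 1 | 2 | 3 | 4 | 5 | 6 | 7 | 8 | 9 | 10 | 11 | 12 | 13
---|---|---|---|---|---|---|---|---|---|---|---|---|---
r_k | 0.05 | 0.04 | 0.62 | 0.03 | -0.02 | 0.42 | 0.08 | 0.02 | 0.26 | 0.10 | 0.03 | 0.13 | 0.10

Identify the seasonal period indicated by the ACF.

3

The largest autocorrelation is r_3 = 0.62, with weaker echoes at lags 6 (0.42) and 9 (0.26); the remaining lags stay at or below 0.13.
The dominant spike at lag 3 indicates a seasonal period of 3.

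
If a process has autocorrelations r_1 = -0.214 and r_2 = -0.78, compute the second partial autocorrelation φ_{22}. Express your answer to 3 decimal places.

φ_{22} = (r_2 − r_1²) / (1 − r_1²)
r_1² = (-0.214)² = 0.045796
Numerator = -0.78 − 0.0458 = -0.8258; denominator = 1 − 0.0458 = 0.9542
φ_{22} = -0.8258 / 0.9542 = -0.865

-0.865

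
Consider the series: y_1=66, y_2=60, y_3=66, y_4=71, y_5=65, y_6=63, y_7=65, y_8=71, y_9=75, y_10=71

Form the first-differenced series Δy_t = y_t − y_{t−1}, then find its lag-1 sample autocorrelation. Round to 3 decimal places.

-0.081

First differences Δy: -6, 6, 5, -6, -2, 2, 6, 4, -4
Mean of differences = 0.5556
Numerator Σ(Δy_t−Δȳ)(Δy_{t+1}−Δȳ) = -16.6420
Denominator Σ(Δy_t−Δȳ)² = 206.2222
r_1(Δy) = -16.6420 / 206.2222 = -0.081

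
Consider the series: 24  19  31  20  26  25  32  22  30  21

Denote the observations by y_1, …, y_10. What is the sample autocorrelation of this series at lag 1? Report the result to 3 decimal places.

-0.611

Mean ȳ = (24 + 19 + 31 + 20 + 26 + 25 + 32 + 22 + 30 + 21)/10 = 25.0000
Numerator Σ_{t=1}^{9}(y_t−ȳ)(y_{t+1}−ȳ) = -121.0000
Denominator Σ(y_t−ȳ)² = 198.0000
r_1 = -121.0000 / 198.0000 = -0.611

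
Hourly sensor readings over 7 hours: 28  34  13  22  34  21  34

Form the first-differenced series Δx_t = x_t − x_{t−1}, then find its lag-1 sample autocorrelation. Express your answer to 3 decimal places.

-0.503

First differences Δx: 6, -21, 9, 12, -13, 13
Mean of differences = 1.0000
Numerator Σ(Δx_t−Δx̄)(Δx_{t+1}−Δx̄) = -520.0000
Denominator Σ(Δx_t−Δx̄)² = 1034.0000
r_1(Δx) = -520.0000 / 1034.0000 = -0.503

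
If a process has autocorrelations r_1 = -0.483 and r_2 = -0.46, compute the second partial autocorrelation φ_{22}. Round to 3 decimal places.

φ_{22} = (r_2 − r_1²) / (1 − r_1²)
r_1² = (-0.483)² = 0.233289
Numerator = -0.46 − 0.2333 = -0.6933; denominator = 1 − 0.2333 = 0.7667
φ_{22} = -0.6933 / 0.7667 = -0.904

-0.904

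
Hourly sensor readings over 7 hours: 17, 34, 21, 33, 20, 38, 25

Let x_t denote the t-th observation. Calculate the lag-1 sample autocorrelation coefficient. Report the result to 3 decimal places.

Mean x̄ = (17 + 34 + 21 + 33 + 20 + 38 + 25)/7 = 26.8571
Deviations from mean: -9.8571, 7.1429, -5.8571, 6.1429, -6.8571, 11.1429, -1.8571
Σ(x_t−x̄)(x_{t+1}−x̄) = (-70.4082) + (-41.8367) + (-35.9796) + (-42.1224) + (-76.4082) + (-20.6939) = -287.4490
Denominator Σ(x_t−x̄)² = 394.8571
r_1 = -287.4490 / 394.8571 = -0.728

-0.728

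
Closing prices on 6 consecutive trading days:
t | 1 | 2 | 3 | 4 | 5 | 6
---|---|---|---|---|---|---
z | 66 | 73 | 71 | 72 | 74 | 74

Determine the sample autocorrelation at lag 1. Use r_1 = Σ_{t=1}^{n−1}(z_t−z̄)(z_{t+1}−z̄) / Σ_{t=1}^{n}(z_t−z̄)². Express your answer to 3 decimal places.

Mean z̄ = (66 + 73 + 71 + 72 + 74 + 74)/6 = 71.6667
Σ(z_t−z̄)(z_{t+1}−z̄) = (-7.5556) + (-0.8889) + (-0.2222) + (0.7778) + (5.4444) = -2.4444
Denominator Σ(z_t−z̄)² = 45.3333
r_1 = -2.4444 / 45.3333 = -0.054

-0.054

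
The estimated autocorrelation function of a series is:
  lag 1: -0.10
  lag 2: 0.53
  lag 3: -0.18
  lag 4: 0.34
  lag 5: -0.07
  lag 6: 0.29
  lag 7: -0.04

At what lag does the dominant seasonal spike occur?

The largest autocorrelation is r_2 = 0.53, with weaker echoes at lags 4 (0.34) and 6 (0.29); the remaining lags stay at or below -0.04.
The dominant spike at lag 2 indicates a seasonal period of 2.

2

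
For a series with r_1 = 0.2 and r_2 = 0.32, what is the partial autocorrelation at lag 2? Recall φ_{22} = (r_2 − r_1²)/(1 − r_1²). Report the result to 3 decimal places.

0.292

φ_{22} = (r_2 − r_1²) / (1 − r_1²)
r_1² = (0.2)² = 0.04
Numerator = 0.32 − 0.0400 = 0.2800; denominator = 1 − 0.0400 = 0.9600
φ_{22} = 0.2800 / 0.9600 = 0.292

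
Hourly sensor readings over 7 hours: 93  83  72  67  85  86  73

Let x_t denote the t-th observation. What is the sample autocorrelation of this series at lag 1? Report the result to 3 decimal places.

Mean x̄ = (93 + 83 + 72 + 67 + 85 + 86 + 73)/7 = 79.8571
Deviations from mean: 13.1429, 3.1429, -7.8571, -12.8571, 5.1429, 6.1429, -6.8571
Σ(x_t−x̄)(x_{t+1}−x̄) = (41.3061) + (-24.6939) + (101.0204) + (-66.1224) + (31.5918) + (-42.1224) = 40.9796
Denominator Σ(x_t−x̄)² = 520.8571
r_1 = 40.9796 / 520.8571 = 0.079

0.079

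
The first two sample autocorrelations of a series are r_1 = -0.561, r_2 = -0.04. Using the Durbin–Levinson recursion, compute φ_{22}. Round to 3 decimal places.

φ_{22} = (r_2 − r_1²) / (1 − r_1²)
r_1² = (-0.561)² = 0.314721
Numerator = -0.04 − 0.3147 = -0.3547; denominator = 1 − 0.3147 = 0.6853
φ_{22} = -0.3547 / 0.6853 = -0.518

-0.518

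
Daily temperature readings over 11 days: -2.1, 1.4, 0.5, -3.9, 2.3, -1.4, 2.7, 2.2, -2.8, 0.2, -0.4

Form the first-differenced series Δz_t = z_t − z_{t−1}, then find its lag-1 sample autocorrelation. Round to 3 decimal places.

-0.595

First differences Δz: 3.5, -0.9, -4.4, 6.2, -3.7, 4.1, -0.5, -5.0, 3.0, -0.6
Mean of differences = 0.1700
Numerator Σ(Δz_t−Δz̄)(Δz_{t+1}−Δz̄) = -80.7549
Denominator Σ(Δz_t−Δz̄)² = 135.6810
r_1(Δz) = -80.7549 / 135.6810 = -0.595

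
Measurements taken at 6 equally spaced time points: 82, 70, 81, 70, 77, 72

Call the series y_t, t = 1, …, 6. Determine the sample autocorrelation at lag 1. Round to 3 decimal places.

Mean ȳ = (82 + 70 + 81 + 70 + 77 + 72)/6 = 75.3333
Deviations from mean: 6.6667, -5.3333, 5.6667, -5.3333, 1.6667, -3.3333
Numerator Σ_{t=1}^{5}(y_t−ȳ)(y_{t+1}−ȳ) = -110.4444
Denominator Σ(y_t−ȳ)² = 147.3333
r_1 = -110.4444 / 147.3333 = -0.750

-0.750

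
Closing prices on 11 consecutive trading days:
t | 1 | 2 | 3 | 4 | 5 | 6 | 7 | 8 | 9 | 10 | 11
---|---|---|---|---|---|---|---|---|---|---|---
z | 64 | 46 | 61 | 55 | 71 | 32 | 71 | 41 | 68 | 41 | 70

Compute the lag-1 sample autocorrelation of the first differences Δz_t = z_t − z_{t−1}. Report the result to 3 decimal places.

First differences Δz: -18, 15, -6, 16, -39, 39, -30, 27, -27, 29
Mean of differences = 0.6000
Numerator Σ(Δz_t−Δz̄)(Δz_{t+1}−Δz̄) = -6090.3600
Denominator Σ(Δz_t−Δz̄)² = 7078.4000
r_1(Δz) = -6090.3600 / 7078.4000 = -0.860

-0.860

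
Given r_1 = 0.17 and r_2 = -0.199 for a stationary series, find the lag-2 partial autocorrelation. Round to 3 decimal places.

-0.235

φ_{22} = (r_2 − r_1²) / (1 − r_1²)
r_1² = (0.17)² = 0.0289
Numerator = -0.199 − 0.0289 = -0.2279; denominator = 1 − 0.0289 = 0.9711
φ_{22} = -0.2279 / 0.9711 = -0.235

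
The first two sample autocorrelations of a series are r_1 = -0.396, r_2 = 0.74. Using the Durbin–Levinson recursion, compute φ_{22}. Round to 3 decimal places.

0.692

φ_{22} = (r_2 − r_1²) / (1 − r_1²)
r_1² = (-0.396)² = 0.156816
Numerator = 0.74 − 0.1568 = 0.5832; denominator = 1 − 0.1568 = 0.8432
φ_{22} = 0.5832 / 0.8432 = 0.692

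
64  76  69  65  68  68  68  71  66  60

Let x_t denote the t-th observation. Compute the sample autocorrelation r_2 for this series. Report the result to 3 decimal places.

-0.316

Mean x̄ = (64 + 76 + 69 + 65 + 68 + 68 + 68 + 71 + 66 + 60)/10 = 67.5000
Numerator Σ_{t=1}^{8}(x_t−x̄)(x_{t+2}−x̄) = -52.0000
Denominator Σ(x_t−x̄)² = 164.5000
r_2 = -52.0000 / 164.5000 = -0.316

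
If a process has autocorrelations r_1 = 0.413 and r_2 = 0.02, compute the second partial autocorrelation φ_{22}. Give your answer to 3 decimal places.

φ_{22} = (r_2 − r_1²) / (1 − r_1²)
r_1² = (0.413)² = 0.170569
Numerator = 0.02 − 0.1706 = -0.1506; denominator = 1 − 0.1706 = 0.8294
φ_{22} = -0.1506 / 0.8294 = -0.182

-0.182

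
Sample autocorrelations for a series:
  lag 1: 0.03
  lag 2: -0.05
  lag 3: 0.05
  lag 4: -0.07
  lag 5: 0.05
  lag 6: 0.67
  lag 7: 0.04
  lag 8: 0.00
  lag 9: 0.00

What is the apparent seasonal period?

The largest autocorrelation is r_6 = 0.67; the remaining lags stay at or below 0.05.
The dominant spike at lag 6 indicates a seasonal period of 6.

6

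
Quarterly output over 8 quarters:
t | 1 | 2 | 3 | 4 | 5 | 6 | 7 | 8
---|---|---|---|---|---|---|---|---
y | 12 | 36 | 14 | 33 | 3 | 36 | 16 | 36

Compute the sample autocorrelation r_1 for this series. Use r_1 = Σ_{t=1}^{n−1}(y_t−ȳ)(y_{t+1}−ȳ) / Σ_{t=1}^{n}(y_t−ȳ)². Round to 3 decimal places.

-0.789

Mean ȳ = (12 + 36 + 14 + 33 + 3 + 36 + 16 + 36)/8 = 23.2500
Deviations from mean: -11.2500, 12.7500, -9.2500, 9.7500, -20.2500, 12.7500, -7.2500, 12.7500
Σ(y_t−ȳ)(y_{t+1}−ȳ) = (-143.4375) + (-117.9375) + (-90.1875) + (-197.4375) + (-258.1875) + (-92.4375) + (-92.4375) = -992.0625
Denominator Σ(y_t−ȳ)² = 1257.5000
r_1 = -992.0625 / 1257.5000 = -0.789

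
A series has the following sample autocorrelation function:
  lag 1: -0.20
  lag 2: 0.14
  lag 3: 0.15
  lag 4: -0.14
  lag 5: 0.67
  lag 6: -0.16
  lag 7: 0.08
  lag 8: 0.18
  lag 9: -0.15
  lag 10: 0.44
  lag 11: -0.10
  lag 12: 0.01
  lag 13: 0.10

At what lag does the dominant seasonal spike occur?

The largest autocorrelation is r_5 = 0.67, with a weaker echo at lag 10 (0.44); the remaining lags stay at or below 0.18.
The dominant spike at lag 5 indicates a seasonal period of 5.

5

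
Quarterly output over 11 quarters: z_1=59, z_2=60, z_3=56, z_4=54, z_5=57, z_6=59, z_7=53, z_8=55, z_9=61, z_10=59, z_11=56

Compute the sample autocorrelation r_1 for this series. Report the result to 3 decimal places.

0.056

Mean z̄ = (59 + 60 + 56 + 54 + 57 + 59 + 53 + 55 + 61 + 59 + 56)/11 = 57.1818
Numerator Σ_{t=1}^{10}(z_t−z̄)(z_{t+1}−z̄) = 3.7851
Denominator Σ(z_t−z̄)² = 67.6364
r_1 = 3.7851 / 67.6364 = 0.056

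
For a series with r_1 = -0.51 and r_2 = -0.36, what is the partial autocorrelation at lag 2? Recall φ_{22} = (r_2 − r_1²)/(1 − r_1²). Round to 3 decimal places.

-0.838

φ_{22} = (r_2 − r_1²) / (1 − r_1²)
r_1² = (-0.51)² = 0.2601
Numerator = -0.36 − 0.2601 = -0.6201; denominator = 1 − 0.2601 = 0.7399
φ_{22} = -0.6201 / 0.7399 = -0.838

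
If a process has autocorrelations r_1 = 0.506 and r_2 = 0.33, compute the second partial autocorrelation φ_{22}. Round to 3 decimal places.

0.099

φ_{22} = (r_2 − r_1²) / (1 − r_1²)
r_1² = (0.506)² = 0.256036
Numerator = 0.33 − 0.2560 = 0.0740; denominator = 1 − 0.2560 = 0.7440
φ_{22} = 0.0740 / 0.7440 = 0.099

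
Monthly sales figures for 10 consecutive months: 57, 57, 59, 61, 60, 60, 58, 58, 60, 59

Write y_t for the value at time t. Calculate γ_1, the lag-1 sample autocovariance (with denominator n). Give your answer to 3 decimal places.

Mean ȳ = (57 + 57 + 59 + 61 + 60 + 60 + 58 + 58 + 60 + 59)/10 = 58.9000
Σ_{t=1}^{9}(y_t−ȳ)(y_{t+1}−ȳ) = 6.0900
γ_1 = 6.0900 / 10 = 0.609

0.609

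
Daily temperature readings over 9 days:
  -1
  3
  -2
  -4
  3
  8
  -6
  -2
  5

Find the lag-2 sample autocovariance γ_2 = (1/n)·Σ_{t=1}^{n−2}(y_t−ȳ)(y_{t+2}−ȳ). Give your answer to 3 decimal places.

-12.439

Mean ȳ = (-1 + 3 − 2 − 4 + 3 + 8 − 6 − 2 + 5)/9 = 0.4444
Σ_{t=1}^{7}(y_t−ȳ)(y_{t+2}−ȳ) = -111.9506
γ_2 = -111.9506 / 9 = -12.439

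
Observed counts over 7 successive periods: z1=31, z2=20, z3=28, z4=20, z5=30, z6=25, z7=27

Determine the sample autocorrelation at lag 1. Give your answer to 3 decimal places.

-0.707

Mean z̄ = (31 + 20 + 28 + 20 + 30 + 25 + 27)/7 = 25.8571
Numerator Σ_{t=1}^{6}(z_t−z̄)(z_{t+1}−z̄) = -84.0204
Denominator Σ(z_t−z̄)² = 118.8571
r_1 = -84.0204 / 118.8571 = -0.707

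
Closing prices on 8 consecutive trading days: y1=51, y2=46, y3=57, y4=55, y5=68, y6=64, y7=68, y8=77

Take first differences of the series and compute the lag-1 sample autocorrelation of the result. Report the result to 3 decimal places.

-0.687

First differences Δy: -5, 11, -2, 13, -4, 4, 9
Mean of differences = 3.7143
Numerator Σ(Δy_t−Δȳ)(Δy_{t+1}−Δȳ) = -230.5102
Denominator Σ(Δy_t−Δȳ)² = 335.4286
r_1(Δy) = -230.5102 / 335.4286 = -0.687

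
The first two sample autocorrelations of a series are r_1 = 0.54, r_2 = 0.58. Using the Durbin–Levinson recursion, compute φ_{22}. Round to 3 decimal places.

φ_{22} = (r_2 − r_1²) / (1 − r_1²)
r_1² = (0.54)² = 0.2916
Numerator = 0.58 − 0.2916 = 0.2884; denominator = 1 − 0.2916 = 0.7084
φ_{22} = 0.2884 / 0.7084 = 0.407

0.407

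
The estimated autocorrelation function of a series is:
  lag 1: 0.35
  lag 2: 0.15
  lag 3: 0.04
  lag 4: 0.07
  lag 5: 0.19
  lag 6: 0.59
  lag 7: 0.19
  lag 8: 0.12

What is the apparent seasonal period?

6

The largest autocorrelation is r_6 = 0.59; the remaining lags stay at or below 0.35. The elevated value at lag 1 (0.35), dropping to 0.15 at lag 2, reflects decaying short-term dependence rather than seasonality.
The dominant spike at lag 6 indicates a seasonal period of 6.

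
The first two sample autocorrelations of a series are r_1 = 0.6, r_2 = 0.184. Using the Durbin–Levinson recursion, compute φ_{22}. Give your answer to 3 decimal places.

-0.275

φ_{22} = (r_2 − r_1²) / (1 − r_1²)
r_1² = (0.6)² = 0.36
Numerator = 0.184 − 0.3600 = -0.1760; denominator = 1 − 0.3600 = 0.6400
φ_{22} = -0.1760 / 0.6400 = -0.275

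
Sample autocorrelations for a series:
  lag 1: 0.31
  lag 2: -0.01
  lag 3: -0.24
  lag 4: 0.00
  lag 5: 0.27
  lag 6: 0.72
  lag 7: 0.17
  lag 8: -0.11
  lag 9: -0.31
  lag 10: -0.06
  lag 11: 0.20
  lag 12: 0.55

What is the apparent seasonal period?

The largest autocorrelation is r_6 = 0.72, with a weaker echo at lag 12 (0.55); the remaining lags stay at or below 0.31.
The dominant spike at lag 6 indicates a seasonal period of 6.

6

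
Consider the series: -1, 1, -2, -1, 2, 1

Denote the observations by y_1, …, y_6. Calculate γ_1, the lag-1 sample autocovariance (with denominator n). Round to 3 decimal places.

-0.167

Mean ȳ = (-1 + 1 − 2 − 1 + 2 + 1)/6 = 0.0000
Σ_{t=1}^{5}(y_t−ȳ)(y_{t+1}−ȳ) = -1.0000
γ_1 = -1.0000 / 6 = -0.167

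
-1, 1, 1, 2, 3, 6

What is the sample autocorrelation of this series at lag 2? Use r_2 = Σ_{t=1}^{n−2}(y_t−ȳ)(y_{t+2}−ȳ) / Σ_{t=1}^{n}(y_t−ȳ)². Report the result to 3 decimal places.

Mean ȳ = (-1 + 1 + 1 + 2 + 3 + 6)/6 = 2.0000
Deviations from mean: -3.0000, -1.0000, -1.0000, 0.0000, 1.0000, 4.0000
Numerator Σ_{t=1}^{4}(y_t−ȳ)(y_{t+2}−ȳ) = 2.0000
Denominator Σ(y_t−ȳ)² = 28.0000
r_2 = 2.0000 / 28.0000 = 0.071

0.071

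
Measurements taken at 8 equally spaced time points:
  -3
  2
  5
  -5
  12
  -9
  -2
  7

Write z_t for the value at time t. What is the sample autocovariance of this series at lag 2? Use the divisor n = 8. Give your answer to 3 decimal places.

Mean z̄ = (-3 + 2 + 5 − 5 + 12 − 9 − 2 + 7)/8 = 0.8750
Deviations: -3.8750, 1.1250, 4.1250, -5.8750, 11.1250, -9.8750, -2.8750, 6.1250
Σ_{t=1}^{6}(z_t−z̄)(z_{t+2}−z̄) = -11.1563
γ_2 = -11.1563 / 8 = -1.395

-1.395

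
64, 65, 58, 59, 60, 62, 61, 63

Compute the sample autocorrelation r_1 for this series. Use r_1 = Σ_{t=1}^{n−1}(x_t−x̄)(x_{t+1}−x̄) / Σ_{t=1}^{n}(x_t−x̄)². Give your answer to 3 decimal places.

0.173

Mean x̄ = (64 + 65 + 58 + 59 + 60 + 62 + 61 + 63)/8 = 61.5000
Σ(x_t−x̄)(x_{t+1}−x̄) = (8.7500) + (-12.2500) + (8.7500) + (3.7500) + (-0.7500) + (-0.2500) + (-0.7500) = 7.2500
Denominator Σ(x_t−x̄)² = 42.0000
r_1 = 7.2500 / 42.0000 = 0.173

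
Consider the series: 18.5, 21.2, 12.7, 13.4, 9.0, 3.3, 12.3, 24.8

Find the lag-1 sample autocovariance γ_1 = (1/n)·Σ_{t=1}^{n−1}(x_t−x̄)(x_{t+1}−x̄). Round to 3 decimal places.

Mean x̄ = (18.5 + 21.2 + 12.7 + 13.4 + 9.0 + 3.3 + 12.3 + 24.8)/8 = 14.4000
Σ_{t=1}^{7}(x_t−x̄)(x_{t+1}−x̄) = 84.8300
γ_1 = 84.8300 / 8 = 10.604

10.604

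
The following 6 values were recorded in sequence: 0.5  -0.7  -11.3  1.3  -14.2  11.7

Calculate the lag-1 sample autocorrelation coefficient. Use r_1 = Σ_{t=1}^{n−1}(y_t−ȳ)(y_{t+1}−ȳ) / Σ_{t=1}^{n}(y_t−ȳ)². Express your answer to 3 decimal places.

Mean ȳ = (0.5 − 0.7 − 11.3 + 1.3 − 14.2 + 11.7)/6 = -2.1167
Deviations from mean: 2.6167, 1.4167, -9.1833, 3.4167, -12.0833, 13.8167
Numerator Σ_{t=1}^{5}(y_t−ȳ)(y_{t+1}−ȳ) = -248.9153
Denominator Σ(y_t−ȳ)² = 441.7683
r_1 = -248.9153 / 441.7683 = -0.563

-0.563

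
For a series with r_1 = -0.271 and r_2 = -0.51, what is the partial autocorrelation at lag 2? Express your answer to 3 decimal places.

-0.630

φ_{22} = (r_2 − r_1²) / (1 − r_1²)
r_1² = (-0.271)² = 0.073441
Numerator = -0.51 − 0.0734 = -0.5834; denominator = 1 − 0.0734 = 0.9266
φ_{22} = -0.5834 / 0.9266 = -0.630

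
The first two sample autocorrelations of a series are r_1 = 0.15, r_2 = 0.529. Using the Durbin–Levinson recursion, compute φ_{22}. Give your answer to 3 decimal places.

0.518

φ_{22} = (r_2 − r_1²) / (1 − r_1²)
r_1² = (0.15)² = 0.0225
Numerator = 0.529 − 0.0225 = 0.5065; denominator = 1 − 0.0225 = 0.9775
φ_{22} = 0.5065 / 0.9775 = 0.518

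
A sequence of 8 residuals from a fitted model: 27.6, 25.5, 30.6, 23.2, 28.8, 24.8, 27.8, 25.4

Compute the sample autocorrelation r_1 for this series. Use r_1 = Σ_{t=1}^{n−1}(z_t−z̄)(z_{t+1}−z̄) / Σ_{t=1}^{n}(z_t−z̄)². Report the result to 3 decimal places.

-0.844

Mean z̄ = (27.6 + 25.5 + 30.6 + 23.2 + 28.8 + 24.8 + 27.8 + 25.4)/8 = 26.7125
Deviations from mean: 0.8875, -1.2125, 3.8875, -3.5125, 2.0875, -1.9125, 1.0875, -1.3125
Σ(z_t−z̄)(z_{t+1}−z̄) = (-1.0761) + (-4.7136) + (-13.6548) + (-7.3323) + (-3.9923) + (-2.0798) + (-1.4273) = -34.2764
Denominator Σ(z_t−z̄)² = 40.6288
r_1 = -34.2764 / 40.6288 = -0.844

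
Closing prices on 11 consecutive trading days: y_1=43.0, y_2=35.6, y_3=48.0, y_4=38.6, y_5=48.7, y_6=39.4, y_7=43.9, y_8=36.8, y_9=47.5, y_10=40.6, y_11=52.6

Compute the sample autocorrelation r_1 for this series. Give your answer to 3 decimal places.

-0.577

Mean ȳ = (43.0 + 35.6 + 48.0 + 38.6 + 48.7 + 39.4 + 43.9 + 36.8 + 47.5 + 40.6 + 52.6)/11 = 43.1545
Numerator Σ_{t=1}^{10}(y_t−ȳ)(y_{t+1}−ȳ) = -173.9630
Denominator Σ(y_t−ȳ)² = 301.7273
r_1 = -173.9630 / 301.7273 = -0.577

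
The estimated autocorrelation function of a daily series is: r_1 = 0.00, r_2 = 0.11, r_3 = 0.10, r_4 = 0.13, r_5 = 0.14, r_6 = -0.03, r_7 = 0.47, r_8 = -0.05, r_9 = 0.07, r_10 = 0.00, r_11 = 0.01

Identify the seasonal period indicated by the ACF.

7

The largest autocorrelation is r_7 = 0.47; the remaining lags stay at or below 0.14.
The dominant spike at lag 7 indicates a seasonal period of 7.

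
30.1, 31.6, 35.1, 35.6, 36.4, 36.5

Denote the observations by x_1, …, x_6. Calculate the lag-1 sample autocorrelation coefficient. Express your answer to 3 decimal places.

0.485

Mean x̄ = (30.1 + 31.6 + 35.1 + 35.6 + 36.4 + 36.5)/6 = 34.2167
Deviations from mean: -4.1167, -2.6167, 0.8833, 1.3833, 2.1833, 2.2833
Numerator Σ_{t=1}^{5}(x_t−x̄)(x_{t+1}−x̄) = 17.6881
Denominator Σ(x_t−x̄)² = 36.4683
r_1 = 17.6881 / 36.4683 = 0.485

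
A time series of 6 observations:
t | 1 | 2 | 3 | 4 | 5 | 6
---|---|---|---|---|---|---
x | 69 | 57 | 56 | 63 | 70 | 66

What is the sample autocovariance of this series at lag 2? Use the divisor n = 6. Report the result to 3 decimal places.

Mean x̄ = (69 + 57 + 56 + 63 + 70 + 66)/6 = 63.5000
Σ_{t=1}^{4}(x_t−x̄)(x_{t+2}−x̄) = -88.0000
γ_2 = -88.0000 / 6 = -14.667

-14.667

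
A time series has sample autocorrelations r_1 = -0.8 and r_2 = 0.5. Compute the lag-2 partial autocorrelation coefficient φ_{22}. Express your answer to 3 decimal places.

-0.389

φ_{22} = (r_2 − r_1²) / (1 − r_1²)
r_1² = (-0.8)² = 0.64
Numerator = 0.5 − 0.6400 = -0.1400; denominator = 1 − 0.6400 = 0.3600
φ_{22} = -0.1400 / 0.3600 = -0.389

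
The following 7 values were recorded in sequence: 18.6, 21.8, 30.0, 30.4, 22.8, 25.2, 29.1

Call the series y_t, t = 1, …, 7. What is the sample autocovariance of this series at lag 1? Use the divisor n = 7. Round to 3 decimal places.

2.522

Mean ȳ = (18.6 + 21.8 + 30.0 + 30.4 + 22.8 + 25.2 + 29.1)/7 = 25.4143
Σ_{t=1}^{6}(y_t−ȳ)(y_{t+1}−ȳ) = 17.6541
γ_1 = 17.6541 / 7 = 2.522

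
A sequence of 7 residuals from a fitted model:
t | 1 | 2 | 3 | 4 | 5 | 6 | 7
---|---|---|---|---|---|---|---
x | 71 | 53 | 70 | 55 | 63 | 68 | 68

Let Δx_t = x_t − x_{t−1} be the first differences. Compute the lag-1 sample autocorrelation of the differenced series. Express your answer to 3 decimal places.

-0.685

First differences Δx: -18, 17, -15, 8, 5, 0
Mean of differences = -0.5000
Numerator Σ(Δx_t−Δx̄)(Δx_{t+1}−Δx̄) = -633.7500
Denominator Σ(Δx_t−Δx̄)² = 925.5000
r_1(Δx) = -633.7500 / 925.5000 = -0.685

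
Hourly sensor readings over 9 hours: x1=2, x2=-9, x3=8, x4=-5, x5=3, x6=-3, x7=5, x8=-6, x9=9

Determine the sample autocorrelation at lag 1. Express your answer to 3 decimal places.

-0.753

Mean x̄ = (2 − 9 + 8 − 5 + 3 − 3 + 5 − 6 + 9)/9 = 0.4444
Numerator Σ_{t=1}^{8}(x_t−x̄)(x_{t+1}−x̄) = -250.0864
Denominator Σ(x_t−x̄)² = 332.2222
r_1 = -250.0864 / 332.2222 = -0.753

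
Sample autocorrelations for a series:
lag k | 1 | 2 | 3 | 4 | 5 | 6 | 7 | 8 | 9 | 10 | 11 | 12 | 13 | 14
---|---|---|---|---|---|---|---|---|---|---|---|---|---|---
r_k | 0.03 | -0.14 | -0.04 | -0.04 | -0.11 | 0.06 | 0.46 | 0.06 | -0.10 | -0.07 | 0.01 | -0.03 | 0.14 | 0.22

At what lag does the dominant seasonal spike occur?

The largest autocorrelation is r_7 = 0.46, with a weaker echo at lag 14 (0.22); the remaining lags stay at or below 0.14.
The dominant spike at lag 7 indicates a seasonal period of 7.

7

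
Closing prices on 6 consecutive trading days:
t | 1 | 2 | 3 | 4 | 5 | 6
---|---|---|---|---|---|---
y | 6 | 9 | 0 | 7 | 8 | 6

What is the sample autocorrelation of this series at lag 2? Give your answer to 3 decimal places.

-0.180

Mean ȳ = (6 + 9 + 0 + 7 + 8 + 6)/6 = 6.0000
Deviations from mean: 0.0000, 3.0000, -6.0000, 1.0000, 2.0000, 0.0000
Numerator Σ_{t=1}^{4}(y_t−ȳ)(y_{t+2}−ȳ) = -9.0000
Denominator Σ(y_t−ȳ)² = 50.0000
r_2 = -9.0000 / 50.0000 = -0.180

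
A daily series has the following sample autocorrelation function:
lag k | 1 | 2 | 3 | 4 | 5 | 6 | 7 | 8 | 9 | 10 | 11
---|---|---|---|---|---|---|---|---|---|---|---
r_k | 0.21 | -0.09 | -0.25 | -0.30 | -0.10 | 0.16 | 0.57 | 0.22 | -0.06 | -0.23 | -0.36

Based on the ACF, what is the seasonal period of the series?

The largest autocorrelation is r_7 = 0.57; the remaining lags stay at or below 0.22.
The dominant spike at lag 7 indicates a seasonal period of 7.

7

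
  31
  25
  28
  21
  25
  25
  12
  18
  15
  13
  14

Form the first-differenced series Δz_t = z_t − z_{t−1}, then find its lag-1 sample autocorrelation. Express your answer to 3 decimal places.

-0.607

First differences Δz: -6, 3, -7, 4, 0, -13, 6, -3, -2, 1
Mean of differences = -1.7000
Numerator Σ(Δz_t−Δz̄)(Δz_{t+1}−Δz̄) = -182.2900
Denominator Σ(Δz_t−Δz̄)² = 300.1000
r_1(Δz) = -182.2900 / 300.1000 = -0.607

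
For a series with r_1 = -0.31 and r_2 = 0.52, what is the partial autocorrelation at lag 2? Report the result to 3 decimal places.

φ_{22} = (r_2 − r_1²) / (1 − r_1²)
r_1² = (-0.31)² = 0.0961
Numerator = 0.52 − 0.0961 = 0.4239; denominator = 1 − 0.0961 = 0.9039
φ_{22} = 0.4239 / 0.9039 = 0.469

0.469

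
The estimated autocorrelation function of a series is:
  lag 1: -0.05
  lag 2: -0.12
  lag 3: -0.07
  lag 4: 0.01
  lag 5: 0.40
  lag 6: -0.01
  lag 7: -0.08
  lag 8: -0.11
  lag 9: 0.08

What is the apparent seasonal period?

The largest autocorrelation is r_5 = 0.40; the remaining lags stay at or below 0.08.
The dominant spike at lag 5 indicates a seasonal period of 5.

5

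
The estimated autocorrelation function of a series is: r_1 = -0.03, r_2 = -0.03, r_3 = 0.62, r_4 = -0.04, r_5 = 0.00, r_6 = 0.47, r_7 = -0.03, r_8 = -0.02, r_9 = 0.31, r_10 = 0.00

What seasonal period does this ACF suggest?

The largest autocorrelation is r_3 = 0.62, with weaker echoes at lags 6 (0.47) and 9 (0.31); the remaining lags stay at or below 0.00.
The dominant spike at lag 3 indicates a seasonal period of 3.

3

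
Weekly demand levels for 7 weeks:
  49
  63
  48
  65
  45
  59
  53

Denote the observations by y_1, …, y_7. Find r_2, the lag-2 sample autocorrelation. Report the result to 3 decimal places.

0.676

Mean ȳ = (49 + 63 + 48 + 65 + 45 + 59 + 53)/7 = 54.5714
Σ(y_t−ȳ)(y_{t+2}−ȳ) = (36.6122) + (87.8980) + (62.8980) + (46.1837) + (15.0408) = 248.6327
Denominator Σ(y_t−ȳ)² = 367.7143
r_2 = 248.6327 / 367.7143 = 0.676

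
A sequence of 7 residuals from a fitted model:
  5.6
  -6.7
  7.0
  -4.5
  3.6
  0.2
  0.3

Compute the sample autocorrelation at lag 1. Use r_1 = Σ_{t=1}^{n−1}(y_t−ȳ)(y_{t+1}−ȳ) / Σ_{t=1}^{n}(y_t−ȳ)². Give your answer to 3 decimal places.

-0.853

Mean ȳ = (5.6 − 6.7 + 7.0 − 4.5 + 3.6 + 0.2 + 0.3)/7 = 0.7857
Deviations from mean: 4.8143, -7.4857, 6.2143, -5.2857, 2.8143, -0.5857, -0.4857
Σ(y_t−ȳ)(y_{t+1}−ȳ) = (-36.0384) + (-46.5184) + (-32.8469) + (-14.8755) + (-1.6484) + (0.2845) = -131.6431
Denominator Σ(y_t−ȳ)² = 154.2686
r_1 = -131.6431 / 154.2686 = -0.853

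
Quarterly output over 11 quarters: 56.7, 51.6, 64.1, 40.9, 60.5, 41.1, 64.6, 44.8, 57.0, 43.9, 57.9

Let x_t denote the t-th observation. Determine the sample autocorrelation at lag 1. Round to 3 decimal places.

-0.844

Mean x̄ = (56.7 + 51.6 + 64.1 + 40.9 + 60.5 + 41.1 + 64.6 + 44.8 + 57.0 + 43.9 + 57.9)/11 = 53.0091
Numerator Σ_{t=1}^{10}(x_t−x̄)(x_{t+1}−x̄) = -681.9028
Denominator Σ(x_t−x̄)² = 807.7491
r_1 = -681.9028 / 807.7491 = -0.844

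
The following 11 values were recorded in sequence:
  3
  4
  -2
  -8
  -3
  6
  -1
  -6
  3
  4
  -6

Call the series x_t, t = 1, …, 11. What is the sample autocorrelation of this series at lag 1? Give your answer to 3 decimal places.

-0.025

Mean x̄ = (3 + 4 − 2 − 8 − 3 + 6 − 1 − 6 + 3 + 4 − 6)/11 = -0.5455
Numerator Σ_{t=1}^{10}(x_t−x̄)(x_{t+1}−x̄) = -5.9339
Denominator Σ(x_t−x̄)² = 232.7273
r_1 = -5.9339 / 232.7273 = -0.025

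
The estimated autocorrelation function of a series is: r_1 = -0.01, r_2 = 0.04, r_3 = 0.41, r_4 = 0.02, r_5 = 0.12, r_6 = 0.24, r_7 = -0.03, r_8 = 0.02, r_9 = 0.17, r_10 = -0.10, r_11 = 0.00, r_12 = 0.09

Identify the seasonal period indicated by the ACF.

3

The largest autocorrelation is r_3 = 0.41, with weaker echoes at lags 6 (0.24) and 9 (0.17); the remaining lags stay at or below 0.12.
The dominant spike at lag 3 indicates a seasonal period of 3.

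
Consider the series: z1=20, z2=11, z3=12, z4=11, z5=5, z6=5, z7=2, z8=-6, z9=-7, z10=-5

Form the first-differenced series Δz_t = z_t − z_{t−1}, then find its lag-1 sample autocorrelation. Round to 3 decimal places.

-0.249

First differences Δz: -9, 1, -1, -6, 0, -3, -8, -1, 2
Mean of differences = -2.7778
Numerator Σ(Δz_t−Δz̄)(Δz_{t+1}−Δz̄) = -31.7160
Denominator Σ(Δz_t−Δz̄)² = 127.5556
r_1(Δz) = -31.7160 / 127.5556 = -0.249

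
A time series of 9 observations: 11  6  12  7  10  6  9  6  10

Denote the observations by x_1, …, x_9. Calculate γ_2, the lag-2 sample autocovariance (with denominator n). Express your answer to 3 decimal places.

Mean x̄ = (11 + 6 + 12 + 7 + 10 + 6 + 9 + 6 + 10)/9 = 8.5556
Σ_{t=1}^{7}(x_t−x̄)(x_{t+2}−x̄) = 29.1605
γ_2 = 29.1605 / 9 = 3.240

3.240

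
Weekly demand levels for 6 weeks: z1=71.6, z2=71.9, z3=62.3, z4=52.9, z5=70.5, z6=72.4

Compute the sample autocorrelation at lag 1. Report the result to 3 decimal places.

Mean z̄ = (71.6 + 71.9 + 62.3 + 52.9 + 70.5 + 72.4)/6 = 66.9333
Deviations from mean: 4.6667, 4.9667, -4.6333, -14.0333, 3.5667, 5.4667
Σ(z_t−z̄)(z_{t+1}−z̄) = (23.1778) + (-23.0122) + (65.0211) + (-50.0522) + (19.4978) = 34.6322
Denominator Σ(z_t−z̄)² = 307.4533
r_1 = 34.6322 / 307.4533 = 0.113

0.113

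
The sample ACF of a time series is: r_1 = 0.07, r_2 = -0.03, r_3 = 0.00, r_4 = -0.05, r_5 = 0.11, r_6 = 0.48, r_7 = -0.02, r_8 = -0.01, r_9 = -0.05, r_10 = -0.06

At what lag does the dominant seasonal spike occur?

The largest autocorrelation is r_6 = 0.48; the remaining lags stay at or below 0.11.
The dominant spike at lag 6 indicates a seasonal period of 6.

6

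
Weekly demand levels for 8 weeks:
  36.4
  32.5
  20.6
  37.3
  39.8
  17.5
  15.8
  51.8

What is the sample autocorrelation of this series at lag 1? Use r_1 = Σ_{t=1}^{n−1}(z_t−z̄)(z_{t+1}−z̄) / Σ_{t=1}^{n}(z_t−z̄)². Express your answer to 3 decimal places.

Mean z̄ = (36.4 + 32.5 + 20.6 + 37.3 + 39.8 + 17.5 + 15.8 + 51.8)/8 = 31.4625
Deviations from mean: 4.9375, 1.0375, -10.8625, 5.8375, 8.3375, -13.9625, -15.6625, 20.3375
Σ(z_t−z̄)(z_{t+1}−z̄) = (5.1227) + (-11.2698) + (-63.4098) + (48.6702) + (-116.4123) + (218.6877) + (-318.5361) = -237.1477
Denominator Σ(z_t−z̄)² = 1100.9188
r_1 = -237.1477 / 1100.9188 = -0.215

-0.215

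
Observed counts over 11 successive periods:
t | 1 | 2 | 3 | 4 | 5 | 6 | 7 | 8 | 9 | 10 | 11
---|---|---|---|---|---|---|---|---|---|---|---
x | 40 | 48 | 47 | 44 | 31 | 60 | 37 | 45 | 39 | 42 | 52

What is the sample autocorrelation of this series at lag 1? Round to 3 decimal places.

-0.561

Mean x̄ = (40 + 48 + 47 + 44 + 31 + 60 + 37 + 45 + 39 + 42 + 52)/11 = 44.0909
Numerator Σ_{t=1}^{10}(x_t−x̄)(x_{t+1}−x̄) = -341.7355
Denominator Σ(x_t−x̄)² = 608.9091
r_1 = -341.7355 / 608.9091 = -0.561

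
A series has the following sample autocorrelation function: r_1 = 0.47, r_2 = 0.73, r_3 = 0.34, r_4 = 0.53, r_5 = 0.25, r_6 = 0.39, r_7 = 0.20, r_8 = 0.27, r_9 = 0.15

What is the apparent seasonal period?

The largest autocorrelation is r_2 = 0.73, with a weaker echo at lag 4 (0.53); the remaining lags stay at or below 0.47.
The dominant spike at lag 2 indicates a seasonal period of 2.

2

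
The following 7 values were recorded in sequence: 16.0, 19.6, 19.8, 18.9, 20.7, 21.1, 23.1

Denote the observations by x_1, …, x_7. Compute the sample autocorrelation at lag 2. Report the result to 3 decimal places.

0.069

Mean x̄ = (16.0 + 19.6 + 19.8 + 18.9 + 20.7 + 21.1 + 23.1)/7 = 19.8857
Deviations from mean: -3.8857, -0.2857, -0.0857, -0.9857, 0.8143, 1.2143, 3.2143
Σ(x_t−x̄)(x_{t+2}−x̄) = (0.3331) + (0.2816) + (-0.0698) + (-1.1969) + (2.6173) = 1.9653
Denominator Σ(x_t−x̄)² = 28.6286
r_2 = 1.9653 / 28.6286 = 0.069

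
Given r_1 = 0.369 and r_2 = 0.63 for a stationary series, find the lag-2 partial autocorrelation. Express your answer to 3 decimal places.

0.572

φ_{22} = (r_2 − r_1²) / (1 − r_1²)
r_1² = (0.369)² = 0.136161
Numerator = 0.63 − 0.1362 = 0.4938; denominator = 1 − 0.1362 = 0.8638
φ_{22} = 0.4938 / 0.8638 = 0.572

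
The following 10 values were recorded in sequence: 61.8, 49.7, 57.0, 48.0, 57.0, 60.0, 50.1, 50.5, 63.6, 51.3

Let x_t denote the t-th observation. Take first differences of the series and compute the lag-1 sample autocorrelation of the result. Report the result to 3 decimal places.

First differences Δx: -12.1, 7.3, -9.0, 9.0, 3.0, -9.9, 0.4, 13.1, -12.3
Mean of differences = -1.1667
Numerator Σ(Δx_t−Δx̄)(Δx_{t+1}−Δx̄) = -382.7244
Denominator Σ(Δx_t−Δx̄)² = 779.5200
r_1(Δx) = -382.7244 / 779.5200 = -0.491

-0.491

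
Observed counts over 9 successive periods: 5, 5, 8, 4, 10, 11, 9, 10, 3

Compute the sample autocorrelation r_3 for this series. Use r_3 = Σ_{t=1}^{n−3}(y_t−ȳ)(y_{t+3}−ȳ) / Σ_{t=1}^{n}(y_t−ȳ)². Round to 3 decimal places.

Mean ȳ = (5 + 5 + 8 + 4 + 10 + 11 + 9 + 10 + 3)/9 = 7.2222
Numerator Σ_{t=1}^{6}(y_t−ȳ)(y_{t+3}−ȳ) = -10.0370
Denominator Σ(y_t−ȳ)² = 71.5556
r_3 = -10.0370 / 71.5556 = -0.140

-0.140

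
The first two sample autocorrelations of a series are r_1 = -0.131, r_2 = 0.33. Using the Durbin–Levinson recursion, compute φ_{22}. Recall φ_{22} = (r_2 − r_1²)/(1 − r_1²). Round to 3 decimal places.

0.318

φ_{22} = (r_2 − r_1²) / (1 − r_1²)
r_1² = (-0.131)² = 0.017161
Numerator = 0.33 − 0.0172 = 0.3128; denominator = 1 − 0.0172 = 0.9828
φ_{22} = 0.3128 / 0.9828 = 0.318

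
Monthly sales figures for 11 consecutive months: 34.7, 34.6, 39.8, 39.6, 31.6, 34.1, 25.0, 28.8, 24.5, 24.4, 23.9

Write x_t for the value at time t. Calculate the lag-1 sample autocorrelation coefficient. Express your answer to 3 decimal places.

0.620

Mean x̄ = (34.7 + 34.6 + 39.8 + 39.6 + 31.6 + 34.1 + 25.0 + 28.8 + 24.5 + 24.4 + 23.9)/11 = 31.0000
Numerator Σ_{t=1}^{10}(x_t−x̄)(x_{t+1}−x̄) = 226.3600
Denominator Σ(x_t−x̄)² = 365.0800
r_1 = 226.3600 / 365.0800 = 0.620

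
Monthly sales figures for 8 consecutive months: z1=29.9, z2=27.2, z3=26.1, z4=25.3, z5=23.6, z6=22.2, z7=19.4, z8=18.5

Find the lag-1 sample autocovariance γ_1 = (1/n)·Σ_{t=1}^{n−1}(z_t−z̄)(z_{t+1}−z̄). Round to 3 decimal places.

Mean z̄ = (29.9 + 27.2 + 26.1 + 25.3 + 23.6 + 22.2 + 19.4 + 18.5)/8 = 24.0250
Deviations: 5.8750, 3.1750, 2.0750, 1.2750, -0.4250, -1.8250, -4.6250, -5.5250
Σ_{t=1}^{7}(z_t−z̄)(z_{t+1}−z̄) = 62.1144
γ_1 = 62.1144 / 8 = 7.764

7.764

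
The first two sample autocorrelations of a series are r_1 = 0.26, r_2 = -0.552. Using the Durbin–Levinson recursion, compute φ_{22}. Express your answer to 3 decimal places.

-0.665

φ_{22} = (r_2 − r_1²) / (1 − r_1²)
r_1² = (0.26)² = 0.0676
Numerator = -0.552 − 0.0676 = -0.6196; denominator = 1 − 0.0676 = 0.9324
φ_{22} = -0.6196 / 0.9324 = -0.665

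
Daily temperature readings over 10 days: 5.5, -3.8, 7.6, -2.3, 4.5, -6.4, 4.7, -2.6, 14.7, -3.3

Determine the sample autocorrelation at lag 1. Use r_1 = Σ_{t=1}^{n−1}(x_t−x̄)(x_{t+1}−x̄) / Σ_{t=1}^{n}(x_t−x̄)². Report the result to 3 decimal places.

-0.690

Mean x̄ = (5.5 − 3.8 + 7.6 − 2.3 + 4.5 − 6.4 + 4.7 − 2.6 + 14.7 − 3.3)/10 = 1.8600
Numerator Σ_{t=1}^{9}(x_t−x̄)(x_{t+1}−x̄) = -269.4036
Denominator Σ(x_t−x̄)² = 390.1840
r_1 = -269.4036 / 390.1840 = -0.690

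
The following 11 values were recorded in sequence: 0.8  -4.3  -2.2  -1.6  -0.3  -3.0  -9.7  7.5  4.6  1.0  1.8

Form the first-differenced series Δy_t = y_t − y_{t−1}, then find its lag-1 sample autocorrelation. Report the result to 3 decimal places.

-0.378

First differences Δy: -5.1, 2.1, 0.6, 1.3, -2.7, -6.7, 17.2, -2.9, -3.6, 0.8
Mean of differences = 0.1000
Numerator Σ(Δy_t−Δȳ)(Δy_{t+1}−Δȳ) = -152.1900
Denominator Σ(Δy_t−Δȳ)² = 402.4000
r_1(Δy) = -152.1900 / 402.4000 = -0.378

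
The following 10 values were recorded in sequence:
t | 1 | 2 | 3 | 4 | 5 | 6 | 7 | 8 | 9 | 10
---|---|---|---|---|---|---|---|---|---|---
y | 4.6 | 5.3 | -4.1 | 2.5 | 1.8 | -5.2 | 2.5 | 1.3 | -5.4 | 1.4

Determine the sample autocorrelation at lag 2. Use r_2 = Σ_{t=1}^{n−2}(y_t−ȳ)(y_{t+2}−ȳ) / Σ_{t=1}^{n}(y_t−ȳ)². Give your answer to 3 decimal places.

Mean ȳ = (4.6 + 5.3 − 4.1 + 2.5 + 1.8 − 5.2 + 2.5 + 1.3 − 5.4 + 1.4)/10 = 0.4700
Numerator Σ_{t=1}^{8}(y_t−ȳ)(y_{t+2}−ȳ) = -39.8078
Denominator Σ(y_t−ȳ)² = 139.4410
r_2 = -39.8078 / 139.4410 = -0.285

-0.285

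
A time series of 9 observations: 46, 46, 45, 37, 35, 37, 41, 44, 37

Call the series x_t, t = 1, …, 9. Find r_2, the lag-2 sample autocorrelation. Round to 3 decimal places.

Mean x̄ = (46 + 46 + 45 + 37 + 35 + 37 + 41 + 44 + 37)/9 = 40.8889
Σ(x_t−x̄)(x_{t+2}−x̄) = (21.0123) + (-19.8765) + (-24.2099) + (15.1235) + (-0.6543) + (-12.0988) + (-0.4321) = -21.1358
Denominator Σ(x_t−x̄)² = 158.8889
r_2 = -21.1358 / 158.8889 = -0.133

-0.133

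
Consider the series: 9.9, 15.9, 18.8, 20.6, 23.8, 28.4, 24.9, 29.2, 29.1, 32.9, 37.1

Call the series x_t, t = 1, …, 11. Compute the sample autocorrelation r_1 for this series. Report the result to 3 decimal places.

0.587

Mean x̄ = (9.9 + 15.9 + 18.8 + 20.6 + 23.8 + 28.4 + 24.9 + 29.2 + 29.1 + 32.9 + 37.1)/11 = 24.6000
Numerator Σ_{t=1}^{10}(x_t−x̄)(x_{t+1}−x̄) = 366.0300
Denominator Σ(x_t−x̄)² = 623.1400
r_1 = 366.0300 / 623.1400 = 0.587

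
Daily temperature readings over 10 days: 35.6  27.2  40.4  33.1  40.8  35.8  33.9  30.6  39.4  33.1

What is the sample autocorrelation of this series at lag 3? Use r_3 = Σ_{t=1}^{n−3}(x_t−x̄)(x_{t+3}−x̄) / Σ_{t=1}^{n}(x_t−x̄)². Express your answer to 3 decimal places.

Mean x̄ = (35.6 + 27.2 + 40.4 + 33.1 + 40.8 + 35.8 + 33.9 + 30.6 + 39.4 + 33.1)/10 = 34.9900
Σ(x_t−x̄)(x_{t+3}−x̄) = (-1.1529) + (-45.2599) + (4.3821) + (2.0601) + (-25.5059) + (3.5721) + (2.0601) = -59.8443
Denominator Σ(x_t−x̄)² = 171.7890
r_3 = -59.8443 / 171.7890 = -0.348

-0.348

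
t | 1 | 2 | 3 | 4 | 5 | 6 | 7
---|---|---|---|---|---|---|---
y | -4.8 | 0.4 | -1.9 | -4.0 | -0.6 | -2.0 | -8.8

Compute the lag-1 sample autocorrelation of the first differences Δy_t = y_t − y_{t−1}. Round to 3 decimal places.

First differences Δy: 5.2, -2.3, -2.1, 3.4, -1.4, -6.8
Mean of differences = -0.6667
Numerator Σ(Δy_t−Δȳ)(Δy_{t+1}−Δȳ) = -11.5544
Denominator Σ(Δy_t−Δȳ)² = 93.8333
r_1(Δy) = -11.5544 / 93.8333 = -0.123

-0.123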